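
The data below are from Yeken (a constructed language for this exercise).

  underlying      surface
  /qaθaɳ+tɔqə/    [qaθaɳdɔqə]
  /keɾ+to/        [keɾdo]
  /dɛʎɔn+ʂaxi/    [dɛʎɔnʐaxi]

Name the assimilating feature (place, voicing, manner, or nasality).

voicing

The segment that alternates is /t/, which surfaces as [d] when adjacent to /ɳ/.
The change voiceless → voiced matches the voicing of the preceding /ɳ/, identifying this as voicing assimilation.
Checking the remaining alternations: /t/ → [d] after /ɾ/ (voiceless → voiced, matching voiced); /ʂ/ → [ʐ] after /n/ (voiceless → voiced, matching voiced) — only voicing changes, and always toward the preceding segment.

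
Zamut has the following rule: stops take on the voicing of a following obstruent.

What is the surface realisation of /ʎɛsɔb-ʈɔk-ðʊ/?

[ʎɛsɔpʈɔgðʊ]

/b/ is a voiced bilabial stop. The following trigger /ʈ/ is voiceless, so /b/ must become voiceless as well.
Changing only its voicing to voiceless gives [p] — the voiceless bilabial stop.
The same rule applies at the second boundary: /k/ → [g] next to /ð/.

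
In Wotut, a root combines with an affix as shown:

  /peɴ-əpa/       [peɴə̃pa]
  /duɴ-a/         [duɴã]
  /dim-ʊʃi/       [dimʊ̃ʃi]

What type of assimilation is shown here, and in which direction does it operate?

The vowel /ə/ surfaces as nasalised [ə̃] next to the preceding nasal /ɴ/ — it has acquired the [+nasal] feature of its neighbour.
The other forms show the same pattern: /a/ → [ã] after /ɴ/; /ʊ/ → [ʊ̃] after /m/ — each time a vowel is nasalised next to a preceding nasal.
Because the conditioning nasal is to the left of the vowel that changes, the process is progressive (perseverative).

progressive nasality assimilation (vowel nasalisation)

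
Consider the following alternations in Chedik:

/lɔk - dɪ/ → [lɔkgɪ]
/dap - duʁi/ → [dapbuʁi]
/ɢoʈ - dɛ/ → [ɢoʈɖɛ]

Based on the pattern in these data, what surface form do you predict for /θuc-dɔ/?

[θucɟɔ]

The data show progressive place assimilation: /d/ → [g] after /k/; /d/ → [b] after /p/; /d/ → [ɖ] after /ʈ/. In each pair only place changes, matching the preceding consonant, while manner and voice stay constant.
The rule targets /d/ (voiced alveolar stop), which sits after the trigger /c/ (palatal).
A voiced palatal stop is [ɟ], so the surface segment is [ɟ].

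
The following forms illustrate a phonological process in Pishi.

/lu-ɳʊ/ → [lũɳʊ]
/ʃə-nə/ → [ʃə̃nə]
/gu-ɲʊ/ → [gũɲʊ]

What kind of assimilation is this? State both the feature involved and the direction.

regressive nasality assimilation (vowel nasalisation)

The vowel /u/ surfaces as nasalised [ũ] next to the following nasal /ɳ/ — it has acquired the [+nasal] feature of its neighbour.
Likewise in the remaining data: /ə/ → [ə̃] before /n/; /u/ → [ũ] before /ɲ/ — each time a vowel is nasalised next to a following nasal.
Because the conditioning nasal is to the right of the vowel that changes, the process is regressive (anticipatory).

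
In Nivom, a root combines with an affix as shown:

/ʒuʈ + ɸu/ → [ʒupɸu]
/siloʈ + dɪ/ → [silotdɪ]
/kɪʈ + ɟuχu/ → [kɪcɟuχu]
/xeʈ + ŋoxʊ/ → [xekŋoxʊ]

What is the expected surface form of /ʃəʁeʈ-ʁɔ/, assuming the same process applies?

[ʃəʁeqʁɔ]

The data show regressive place assimilation: /ʈ/ → [p] before /ɸ/; /ʈ/ → [t] before /d/; /ʈ/ → [c] before /ɟ/; /ʈ/ → [k] before /ŋ/. In each pair only place changes, matching the following consonant, while manner and voice stay constant.
/ʈ/ is a voiceless retroflex stop. The following trigger /ʁ/ is uvular, so /ʈ/ must become uvular as well.
Changing only its place to uvular gives [q] — the voiceless uvular stop.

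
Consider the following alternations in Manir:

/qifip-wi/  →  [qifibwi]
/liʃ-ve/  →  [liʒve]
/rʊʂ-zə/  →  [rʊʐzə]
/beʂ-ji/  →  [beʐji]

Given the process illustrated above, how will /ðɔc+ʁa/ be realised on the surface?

[ðɔɟʁa]

The data show regressive voicing assimilation: /p/ → [b] before /w/; /ʃ/ → [ʒ] before /v/; /ʂ/ → [ʐ] before /z/; /ʂ/ → [ʐ] before /j/. In each pair only voicing changes, matching the following consonant, while place and manner stay constant.
/c/ is a voiceless palatal stop. The following trigger /ʁ/ is voiced, so /c/ must become voiced as well.
Changing only its voicing to voiced gives [ɟ] — the voiced palatal stop.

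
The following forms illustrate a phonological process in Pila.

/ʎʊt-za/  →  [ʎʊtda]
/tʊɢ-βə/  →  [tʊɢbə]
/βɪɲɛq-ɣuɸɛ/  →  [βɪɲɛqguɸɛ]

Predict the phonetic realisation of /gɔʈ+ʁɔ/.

The data show progressive manner assimilation: /z/ → [d] after /t/; /β/ → [b] after /ɢ/; /ɣ/ → [g] after /q/. In each pair only manner changes, matching the preceding consonant, while place and voice stay constant.
/ʁ/ is a voiced uvular fricative. The preceding trigger /ʈ/ is a stop, so /ʁ/ must become a stop as well.
The voiced uvular stop is [ɢ], so /ʁ/ → [ɢ].

[gɔʈɢɔ]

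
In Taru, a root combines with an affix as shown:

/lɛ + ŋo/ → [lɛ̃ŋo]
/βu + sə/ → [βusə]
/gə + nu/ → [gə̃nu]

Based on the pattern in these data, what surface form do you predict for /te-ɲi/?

[tẽɲi]

The data show regressive nasality assimilation (vowel nasalisation): /ɛ/ → [ɛ̃] before /ŋ/; /ə/ → [ə̃] before /n/ — a vowel is nasalised by an immediately following nasal consonant.
No change occurs in [βusə] because the vowel at the boundary is adjacent to an oral consonant, not a nasal (/u/ next to /s/).
/e/ sits next to the nasal /ɲ/ and is therefore nasalised to [ẽ].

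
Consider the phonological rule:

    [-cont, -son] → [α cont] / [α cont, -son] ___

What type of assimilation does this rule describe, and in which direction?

progressive manner assimilation

The rule copies [cont] (continuancy) from the environment onto the target stops; since [±cont] encodes the stop/fricative manner contrast, the assimilating dimension is manner.
The conditioning segment sits to the left of the focus bar, meaning the trigger precedes the segment that changes — progressive assimilation.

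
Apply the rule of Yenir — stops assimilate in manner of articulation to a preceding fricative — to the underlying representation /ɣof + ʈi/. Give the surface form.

[ɣofʂi]

/ʈ/ is a voiceless retroflex stop. The preceding trigger /f/ is a fricative, so /ʈ/ must become a fricative as well.
Changing only its manner to fricative gives [ʂ] — the voiceless retroflex fricative.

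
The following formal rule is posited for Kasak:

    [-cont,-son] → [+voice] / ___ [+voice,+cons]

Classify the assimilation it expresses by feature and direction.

The target ([-cont,-son], stops) acquires [+voice] next to a voiced consonant ([+voice,+cons]) — it takes on the voicing of its neighbour, so the feature that spreads is voicing.
Since the environment is written after the underscore, the trigger follows the target; the direction is regressive.

regressive voicing assimilation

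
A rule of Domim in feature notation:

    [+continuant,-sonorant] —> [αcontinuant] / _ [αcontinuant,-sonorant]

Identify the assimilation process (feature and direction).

The rule copies [continuant] (continuancy) from the environment onto the target fricatives; since [±continuant] encodes the stop/fricative manner contrast, the assimilating dimension is manner.
The conditioning segment sits to the right of the focus bar, meaning the trigger follows the segment that changes — regressive assimilation.

regressive manner assimilation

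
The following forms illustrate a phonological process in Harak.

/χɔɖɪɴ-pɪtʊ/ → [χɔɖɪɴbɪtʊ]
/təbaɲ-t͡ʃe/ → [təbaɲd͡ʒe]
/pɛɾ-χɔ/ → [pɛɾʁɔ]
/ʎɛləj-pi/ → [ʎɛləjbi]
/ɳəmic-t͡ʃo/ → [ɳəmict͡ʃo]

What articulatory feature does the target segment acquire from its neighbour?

The segment that alternates is /p/, which surfaces as [b] when adjacent to /ɴ/.
The change voiceless → voiced matches the voicing of the preceding /ɴ/, identifying this as voicing assimilation.
The other alternating forms pattern the same way: /t͡ʃ/ → [d͡ʒ] after /ɲ/ (voiceless → voiced, matching voiced); /χ/ → [ʁ] after /ɾ/ (voiceless → voiced, matching voiced); /p/ → [b] after /j/ (voiceless → voiced, matching voiced) — only voicing changes, and always toward the preceding segment.
No alternation appears in [ɳəmict͡ʃo]: there the adjacent consonants already agree in voicing (/t͡ʃ/ and /c/ are both voiceless), so this form is consistent with the same rule.

voicing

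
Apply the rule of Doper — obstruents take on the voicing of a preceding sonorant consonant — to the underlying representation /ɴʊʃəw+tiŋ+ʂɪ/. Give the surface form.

/t/ is a voiceless alveolar stop. The preceding trigger /w/ is voiced, so /t/ must become voiced as well.
Changing only its voicing to voiced gives [d] — the voiced alveolar stop.
At the second juncture, /ʂ/ likewise becomes [ʐ] adjacent to /ŋ/.

[ɴʊʃəwdiŋʐɪ]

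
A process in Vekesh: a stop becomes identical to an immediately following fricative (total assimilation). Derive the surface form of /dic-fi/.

[diffi]

/c/ is the segment targeted by the rule; it sits immediately before /f/, so it assimilates completely and surfaces as [f].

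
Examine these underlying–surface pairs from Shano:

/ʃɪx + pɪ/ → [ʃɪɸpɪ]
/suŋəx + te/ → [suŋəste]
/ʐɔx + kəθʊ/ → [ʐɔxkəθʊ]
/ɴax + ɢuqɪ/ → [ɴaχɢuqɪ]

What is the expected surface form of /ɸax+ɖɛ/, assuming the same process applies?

The data show regressive place assimilation: /x/ → [ɸ] before /p/; /x/ → [s] before /t/; /x/ → [χ] before /ɢ/. In each pair only place changes, matching the following consonant, while manner and voice stay constant.
No alternation appears in [ʐɔxkəθʊ]: there the adjacent consonants already agree in place (/x/ and /k/ are both velar), so this form is consistent with the same rule.
The rule targets /x/ (voiceless velar fricative), which sits before the trigger /ɖ/ (retroflex).
A voiceless retroflex fricative is [ʂ], so the surface segment is [ʂ].

[ɸaʂɖɛ]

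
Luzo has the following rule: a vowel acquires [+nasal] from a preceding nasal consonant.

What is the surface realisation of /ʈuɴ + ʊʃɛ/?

[ʈuɴʊ̃ʃɛ]

The vowel /ʊ/ is adjacent to the preceding nasal /ɴ/, so it acquires [+nasal] and surfaces as [ʊ̃].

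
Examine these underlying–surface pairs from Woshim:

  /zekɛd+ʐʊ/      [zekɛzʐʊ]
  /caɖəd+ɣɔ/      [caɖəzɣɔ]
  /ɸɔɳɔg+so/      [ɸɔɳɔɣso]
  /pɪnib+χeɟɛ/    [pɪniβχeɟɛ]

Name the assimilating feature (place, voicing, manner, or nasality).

manner

Comparing underlying and surface forms, /d/ → [z] is the alternation; the neighbouring /ʐ/ is constant.
/d/ is a stop while /ʐ/ is a fricative; the output [z] is a fricative, matching the trigger — so the feature that spreads is manner.
The same holds elsewhere in the data: /d/ → [z] before /ɣ/ (stop → fricative, matching a fricative); /g/ → [ɣ] before /s/ (stop → fricative, matching a fricative); /b/ → [β] before /χ/ (stop → fricative, matching a fricative) — only manner changes, and always toward the following segment.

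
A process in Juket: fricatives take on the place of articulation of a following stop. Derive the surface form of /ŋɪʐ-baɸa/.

The rule targets /ʐ/ (voiced retroflex fricative), which sits before the trigger /b/ (bilabial).
A voiced bilabial fricative is [β], so the surface segment is [β].

[ŋɪβbaɸa]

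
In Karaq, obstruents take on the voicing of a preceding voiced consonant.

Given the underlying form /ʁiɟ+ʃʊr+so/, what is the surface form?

The rule targets /ʃ/ (voiceless postalveolar fricative), which sits after the trigger /ɟ/ (voiced).
A voiced postalveolar fricative is [ʒ], so the surface segment is [ʒ].
The same rule applies at the second boundary: /s/ → [z] next to /r/.

[ʁiɟʒʊrzo]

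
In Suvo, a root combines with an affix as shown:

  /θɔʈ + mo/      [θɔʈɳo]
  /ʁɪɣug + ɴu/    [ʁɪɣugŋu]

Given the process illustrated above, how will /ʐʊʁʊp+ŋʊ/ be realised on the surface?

The data show progressive place assimilation: /m/ → [ɳ] after /ʈ/; /ɴ/ → [ŋ] after /g/. In each pair only place changes, matching the preceding consonant, while manner and voice stay constant.
The rule targets /ŋ/ (voiced velar nasal), which sits after the trigger /p/ (bilabial).
A voiced bilabial nasal is [m], so the surface segment is [m].

[ʐʊʁʊpmʊ]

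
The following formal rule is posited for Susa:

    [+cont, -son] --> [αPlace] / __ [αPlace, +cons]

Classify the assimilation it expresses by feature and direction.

The shared variable α links the value of the place features (abbreviated [Place]) on the target to the same value on the neighbouring segment, so place is the feature that assimilates.
Since the environment is written after the underscore, the trigger follows the target; the direction is regressive.

regressive place assimilation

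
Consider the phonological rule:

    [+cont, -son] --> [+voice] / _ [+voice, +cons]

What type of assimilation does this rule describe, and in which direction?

regressive voicing assimilation

The target ([+cont, -son], fricatives) acquires [+voice] next to a voiced consonant ([+voice, +cons]) — it takes on the voicing of its neighbour, so the feature that spreads is voicing.
Since the environment is written after the underscore, the trigger follows the target; the direction is regressive.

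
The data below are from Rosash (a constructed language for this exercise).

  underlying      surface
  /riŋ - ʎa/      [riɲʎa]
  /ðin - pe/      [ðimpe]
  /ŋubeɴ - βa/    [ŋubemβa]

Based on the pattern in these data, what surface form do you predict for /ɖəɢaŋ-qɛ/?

The data show regressive place assimilation: /ŋ/ → [ɲ] before /ʎ/; /n/ → [m] before /p/; /ɴ/ → [m] before /β/. In each pair only place changes, matching the following consonant, while manner and voice stay constant.
The rule targets /ŋ/ (voiced velar nasal), which sits before the trigger /q/ (uvular).
Changing only its place to uvular gives [ɴ] — the voiced uvular nasal.

[ɖəɢaɴqɛ]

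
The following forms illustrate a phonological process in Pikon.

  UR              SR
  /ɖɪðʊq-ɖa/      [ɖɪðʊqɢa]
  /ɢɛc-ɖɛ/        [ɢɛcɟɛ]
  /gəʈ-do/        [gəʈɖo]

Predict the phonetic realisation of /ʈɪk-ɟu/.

The data show progressive place assimilation: /ɖ/ → [ɢ] after /q/; /ɖ/ → [ɟ] after /c/; /d/ → [ɖ] after /ʈ/. In each pair only place changes, matching the preceding consonant, while manner and voice stay constant.
The rule targets /ɟ/ (voiced palatal stop), which sits after the trigger /k/ (velar).
Changing only its place to velar gives [g] — the voiced velar stop.

[ʈɪkgu]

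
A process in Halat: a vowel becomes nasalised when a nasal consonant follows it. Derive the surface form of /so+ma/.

/o/ sits next to the nasal /m/ and is therefore nasalised to [õ].

[sõma]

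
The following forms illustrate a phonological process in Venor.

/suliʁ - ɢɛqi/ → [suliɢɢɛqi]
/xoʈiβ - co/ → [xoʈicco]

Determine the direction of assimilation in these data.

regressive

Comparing underlying and surface forms, /ʁ/ → [ɢ] is the alternation; the neighbouring /ɢ/ is constant.
The output [ɢ] is identical to the trigger /ɢ/ — every feature (place, manner, voicing) has been copied — so this is total assimilation.
The remaining alternation confirms this: /β/ → [c] before /c/ — in each case the output is a copy of the following consonant.
Since the segment that changes precedes the conditioning segment, the assimilation is regressive.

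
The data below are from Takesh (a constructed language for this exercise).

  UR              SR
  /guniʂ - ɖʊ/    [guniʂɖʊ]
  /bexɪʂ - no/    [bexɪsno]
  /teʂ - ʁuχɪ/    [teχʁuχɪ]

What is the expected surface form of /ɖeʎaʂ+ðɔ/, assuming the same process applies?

The data show regressive place assimilation: /ʂ/ → [s] before /n/; /ʂ/ → [χ] before /ʁ/. In each pair only place changes, matching the following consonant, while manner and voice stay constant.
No alternation appears in [guniʂɖʊ]: there the adjacent consonants already agree in place (/ʂ/ and /ɖ/ are both retroflex), so this form is consistent with the same rule.
/ʂ/ is a voiceless retroflex fricative. The following trigger /ð/ is dental, so /ʂ/ must become dental as well.
A voiceless dental fricative is [θ], so the surface segment is [θ].

[ɖeʎaθðɔ]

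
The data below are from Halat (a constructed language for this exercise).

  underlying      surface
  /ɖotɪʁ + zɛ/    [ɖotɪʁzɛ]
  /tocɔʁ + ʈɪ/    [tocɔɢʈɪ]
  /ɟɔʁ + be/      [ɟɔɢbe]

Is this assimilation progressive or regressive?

regressive

The segment that alternates is /ʁ/, which surfaces as [ɢ] when adjacent to /ʈ/.
The change fricative → stop matches the manner of the following /ʈ/, identifying this as manner assimilation.
Checking the remaining alternation: /ʁ/ → [ɢ] before /b/ (fricative → stop, matching a stop) — only manner changes, and always toward the following segment.
Nothing changes in [ɖotɪʁzɛ]: there the adjacent consonants already agree in manner (/ʁ/ and /z/ are both fricatives), so this form is consistent with the same rule.
The trigger is the following segment, so the direction is regressive (anticipatory).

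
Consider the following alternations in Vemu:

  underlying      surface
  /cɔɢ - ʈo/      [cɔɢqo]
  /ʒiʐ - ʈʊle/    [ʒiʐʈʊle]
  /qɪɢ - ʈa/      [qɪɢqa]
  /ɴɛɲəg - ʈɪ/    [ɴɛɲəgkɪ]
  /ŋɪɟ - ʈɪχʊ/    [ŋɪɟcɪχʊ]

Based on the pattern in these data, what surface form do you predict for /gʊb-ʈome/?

The data show progressive place assimilation: /ʈ/ → [q] after /ɢ/; /ʈ/ → [k] after /g/; /ʈ/ → [c] after /ɟ/. In each pair only place changes, matching the preceding consonant, while manner and voice stay constant.
No alternation appears in [ʒiʐʈʊle]: there the adjacent consonants already agree in place (/ʈ/ and /ʐ/ are both retroflex), so this form is consistent with the same rule.
/ʈ/ is a voiceless retroflex stop. The preceding trigger /b/ is bilabial, so /ʈ/ must become bilabial as well.
Changing only its place to bilabial gives [p] — the voiceless bilabial stop.

[gʊbpome]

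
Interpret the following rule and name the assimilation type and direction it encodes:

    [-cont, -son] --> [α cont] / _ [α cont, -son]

regressive manner assimilation

The rule copies [cont] (continuancy) from the environment onto the target stops; since [±cont] encodes the stop/fricative manner contrast, the assimilating dimension is manner.
Since the environment is written after the underscore, the trigger follows the target; the direction is regressive.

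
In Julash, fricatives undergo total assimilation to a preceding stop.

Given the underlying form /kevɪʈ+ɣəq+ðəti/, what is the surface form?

/ɣ/ is the segment targeted by the rule; it sits immediately after /ʈ/, so it assimilates completely and surfaces as [ʈ].
The same rule applies at the second boundary: /ð/ → [q] next to /q/.

[kevɪʈʈəqqəti]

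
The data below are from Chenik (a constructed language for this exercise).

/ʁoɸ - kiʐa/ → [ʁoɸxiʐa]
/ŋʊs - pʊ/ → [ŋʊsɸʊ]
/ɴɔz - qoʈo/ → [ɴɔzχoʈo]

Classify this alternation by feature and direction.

Underlying /k/ is realised as [x] next to /ɸ/; /ɸ/ itself does not change.
/k/ is a stop while /ɸ/ is a fricative; the output [x] is a fricative, matching the trigger — so the feature that spreads is manner.
Place and voice are unchanged, so the assimilation is partial, not total.
The same holds elsewhere in the data: /p/ → [ɸ] after /s/ (stop → fricative, matching a fricative); /q/ → [χ] after /z/ (stop → fricative, matching a fricative) — only manner changes, and always toward the preceding segment.
Since the segment that changes follows the conditioning segment, the assimilation is progressive.

progressive manner assimilation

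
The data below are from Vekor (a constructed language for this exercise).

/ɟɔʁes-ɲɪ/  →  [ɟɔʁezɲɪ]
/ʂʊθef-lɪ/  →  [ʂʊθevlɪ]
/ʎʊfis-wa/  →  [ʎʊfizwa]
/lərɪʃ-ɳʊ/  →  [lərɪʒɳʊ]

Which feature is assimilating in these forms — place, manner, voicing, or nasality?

voicing

The segment that alternates is /s/, which surfaces as [z] when adjacent to /ɲ/.
The change voiceless → voiced matches the voicing of the following /ɲ/, identifying this as voicing assimilation.
Checking the remaining alternations: /f/ → [v] before /l/ (voiceless → voiced, matching voiced); /s/ → [z] before /w/ (voiceless → voiced, matching voiced); /ʃ/ → [ʒ] before /ɳ/ (voiceless → voiced, matching voiced) — only voicing changes, and always toward the following segment.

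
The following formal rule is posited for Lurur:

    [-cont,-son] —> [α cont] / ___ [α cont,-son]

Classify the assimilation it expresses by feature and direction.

The shared variable α links the value of [cont] on the target to that of the neighbouring obstruent. [cont] distinguishes stops from fricatives — a manner-of-articulation feature — so this is manner assimilation.
The conditioning segment sits to the right of the focus bar, meaning the trigger follows the segment that changes — regressive assimilation.

regressive manner assimilation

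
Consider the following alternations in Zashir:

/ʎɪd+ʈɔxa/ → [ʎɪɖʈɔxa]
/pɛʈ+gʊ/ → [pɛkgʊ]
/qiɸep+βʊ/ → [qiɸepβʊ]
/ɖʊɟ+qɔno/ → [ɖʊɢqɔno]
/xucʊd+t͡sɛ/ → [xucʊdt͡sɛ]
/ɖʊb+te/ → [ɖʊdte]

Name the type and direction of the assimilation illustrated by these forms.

Underlying /d/ is realised as [ɖ] next to /ʈ/; /ʈ/ itself does not change.
/d/ is alveolar while /ʈ/ is retroflex; the output [ɖ] is retroflex, matching the trigger — so the feature that spreads is place.
Manner and voice are unchanged, so the assimilation is partial, not total.
The same holds elsewhere in the data: /ʈ/ → [k] before /g/ (retroflex → velar, matching velar); /ɟ/ → [ɢ] before /q/ (palatal → uvular, matching uvular); /b/ → [d] before /t/ (bilabial → alveolar, matching alveolar) — only place changes, and always toward the following segment.
No alternation appears in [qiɸepβʊ], [xucʊdt͡sɛ]: there the adjacent consonants already agree in place (/p/ and /β/ are both bilabial; /d/ and /t͡s/ are both alveolar), so these forms are consistent with the same rule.
Since the segment that changes precedes the conditioning segment, the assimilation is regressive.

regressive place assimilation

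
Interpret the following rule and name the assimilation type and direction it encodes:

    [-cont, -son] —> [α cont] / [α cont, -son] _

progressive manner assimilation

The rule copies [cont] (continuancy) from the environment onto the target stops; since [±cont] encodes the stop/fricative manner contrast, the assimilating dimension is manner.
Since the environment is written before the underscore, the trigger precedes the target; the direction is progressive.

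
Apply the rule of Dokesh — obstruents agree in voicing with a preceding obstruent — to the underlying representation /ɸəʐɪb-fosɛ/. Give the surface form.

The rule targets /f/ (voiceless labiodental fricative), which sits after the trigger /b/ (voiced).
Changing only its voicing to voiced gives [v] — the voiced labiodental fricative.

[ɸəʐɪbvosɛ]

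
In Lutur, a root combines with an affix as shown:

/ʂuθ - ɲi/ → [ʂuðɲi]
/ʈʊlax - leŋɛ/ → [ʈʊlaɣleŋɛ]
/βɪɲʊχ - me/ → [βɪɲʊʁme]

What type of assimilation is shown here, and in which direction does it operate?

regressive voicing assimilation

Comparing underlying and surface forms, /θ/ → [ð] is the alternation; the neighbouring /ɲ/ is constant.
The change voiceless → voiced matches the voicing of the following /ɲ/, identifying this as voicing assimilation.
Place and manner are unchanged, so the assimilation is partial, not total.
Checking the remaining alternations: /x/ → [ɣ] before /l/ (voiceless → voiced, matching voiced); /χ/ → [ʁ] before /m/ (voiceless → voiced, matching voiced) — only voicing changes, and always toward the following segment.
Since the segment that changes precedes the conditioning segment, the assimilation is regressive.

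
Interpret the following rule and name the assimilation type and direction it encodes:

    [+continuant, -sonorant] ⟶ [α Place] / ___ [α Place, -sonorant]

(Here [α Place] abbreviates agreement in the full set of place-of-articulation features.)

The rule copies the place features (abbreviated [Place]) from the environment onto the target, so the assimilating feature is place.
The conditioning segment sits to the right of the focus bar, meaning the trigger follows the segment that changes — regressive assimilation.

regressive place assimilation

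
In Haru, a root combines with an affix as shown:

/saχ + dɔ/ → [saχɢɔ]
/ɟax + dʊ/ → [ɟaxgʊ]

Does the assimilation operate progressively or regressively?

progressive

The segment that alternates is /d/, which surfaces as [ɢ] when adjacent to /χ/.
The change alveolar → uvular matches the place of the preceding /χ/, identifying this as place assimilation.
Checking the remaining alternation: /d/ → [g] after /x/ (alveolar → velar, matching velar) — only place changes, and always toward the preceding segment.
The trigger is the preceding segment, so the direction is progressive (perseverative).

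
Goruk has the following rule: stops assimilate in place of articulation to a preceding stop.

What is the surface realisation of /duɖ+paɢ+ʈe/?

[duɖʈaɢqe]

/p/ is a voiceless bilabial stop. The preceding trigger /ɖ/ is retroflex, so /p/ must become retroflex as well.
Changing only its place to retroflex gives [ʈ] — the voiceless retroflex stop.
The same rule applies at the second boundary: /ʈ/ → [q] next to /ɢ/.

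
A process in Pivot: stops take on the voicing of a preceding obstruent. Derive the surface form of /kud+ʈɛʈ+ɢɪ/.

[kudɖɛʈqɪ]

/ʈ/ is a voiceless retroflex stop. The preceding trigger /d/ is voiced, so /ʈ/ must become voiced as well.
The voiced retroflex stop is [ɖ], so /ʈ/ → [ɖ].
The same rule applies at the second boundary: /ɢ/ → [q] next to /ʈ/.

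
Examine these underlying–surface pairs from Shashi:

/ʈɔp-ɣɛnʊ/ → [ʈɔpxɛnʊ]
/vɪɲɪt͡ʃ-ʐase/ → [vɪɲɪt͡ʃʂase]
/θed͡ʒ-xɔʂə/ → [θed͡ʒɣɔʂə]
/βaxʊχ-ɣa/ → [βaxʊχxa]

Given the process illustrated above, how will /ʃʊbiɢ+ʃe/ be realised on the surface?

[ʃʊbiɢʒe]

The data show progressive voicing assimilation: /ɣ/ → [x] after /p/; /ʐ/ → [ʂ] after /t͡ʃ/; /x/ → [ɣ] after /d͡ʒ/; /ɣ/ → [x] after /χ/. In each pair only voicing changes, matching the preceding consonant, while place and manner stay constant.
/ʃ/ is a voiceless postalveolar fricative. The preceding trigger /ɢ/ is voiced, so /ʃ/ must become voiced as well.
A voiced postalveolar fricative is [ʒ], so the surface segment is [ʒ].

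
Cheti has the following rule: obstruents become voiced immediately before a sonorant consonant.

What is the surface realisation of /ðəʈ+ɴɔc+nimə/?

[ðəɖɴɔɟnimə]

/ʈ/ is a voiceless retroflex stop. The following trigger /ɴ/ is voiced, so /ʈ/ must become voiced as well.
Changing only its voicing to voiced gives [ɖ] — the voiced retroflex stop.
The same rule applies at the second boundary: /c/ → [ɟ] next to /n/.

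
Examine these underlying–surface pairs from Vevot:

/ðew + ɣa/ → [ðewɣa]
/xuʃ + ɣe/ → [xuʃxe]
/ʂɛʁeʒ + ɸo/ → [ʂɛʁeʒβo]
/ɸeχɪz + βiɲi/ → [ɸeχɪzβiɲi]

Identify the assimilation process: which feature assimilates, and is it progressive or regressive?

Underlying /ɣ/ is realised as [x] next to /ʃ/; /ʃ/ itself does not change.
The change voiced → voiceless matches the voicing of the preceding /ʃ/, identifying this as voicing assimilation.
Place and manner are unchanged, so the assimilation is partial, not total.
Checking the remaining alternation: /ɸ/ → [β] after /ʒ/ (voiceless → voiced, matching voiced) — only voicing changes, and always toward the preceding segment.
No alternation appears in [ðewɣa], [ɸeχɪzβiɲi]: there the adjacent consonants already agree in voicing (/ɣ/ and /w/ are both voiced; /β/ and /z/ are both voiced), so these forms are consistent with the same rule.
Since the segment that changes follows the conditioning segment, the assimilation is progressive.

progressive voicing assimilation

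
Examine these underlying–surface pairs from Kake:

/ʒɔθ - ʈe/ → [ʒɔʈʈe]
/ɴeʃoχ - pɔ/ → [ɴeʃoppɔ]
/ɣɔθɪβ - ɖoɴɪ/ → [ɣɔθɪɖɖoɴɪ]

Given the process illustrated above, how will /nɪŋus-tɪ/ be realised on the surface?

[nɪŋuttɪ]

The data show regressive total assimilation (/θ/ → [ʈ] before /ʈ/; /χ/ → [p] before /p/; /β/ → [ɖ] before /ɖ/): in every case the target segment becomes identical to its following neighbour, copying more than a single feature.
/s/ is the segment targeted by the rule; it sits immediately before /t/, so it assimilates completely and surfaces as [t].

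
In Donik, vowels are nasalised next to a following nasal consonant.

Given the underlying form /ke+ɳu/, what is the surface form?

[kẽɳu]

The vowel /e/ is adjacent to the following nasal /ɳ/, so it acquires [+nasal] and surfaces as [ẽ].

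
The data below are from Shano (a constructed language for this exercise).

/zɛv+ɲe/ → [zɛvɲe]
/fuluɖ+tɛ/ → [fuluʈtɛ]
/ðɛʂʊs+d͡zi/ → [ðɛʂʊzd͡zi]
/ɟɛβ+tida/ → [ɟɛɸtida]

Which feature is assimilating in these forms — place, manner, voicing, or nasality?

voicing

The segment that alternates is /ɖ/, which surfaces as [ʈ] when adjacent to /t/.
/ɖ/ is voiced while /t/ is voiceless; the output [ʈ] is voiceless, matching the trigger — so the feature that spreads is voicing.
The same holds elsewhere in the data: /s/ → [z] before /d͡z/ (voiceless → voiced, matching voiced); /β/ → [ɸ] before /t/ (voiced → voiceless, matching voiceless) — only voicing changes, and always toward the following segment.
Nothing changes in [zɛvɲe]: there the adjacent consonants already agree in voicing (/v/ and /ɲ/ are both voiced), so this form is consistent with the same rule.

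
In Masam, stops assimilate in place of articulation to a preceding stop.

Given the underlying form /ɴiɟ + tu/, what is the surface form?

[ɴiɟcu]

/t/ is a voiceless alveolar stop. The preceding trigger /ɟ/ is palatal, so /t/ must become palatal as well.
The voiceless palatal stop is [c], so /t/ → [c].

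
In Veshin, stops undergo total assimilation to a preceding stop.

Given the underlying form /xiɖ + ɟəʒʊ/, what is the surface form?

[xiɖɖəʒʊ]

/ɟ/ is the segment targeted by the rule; it sits immediately after /ɖ/, so it assimilates completely and surfaces as [ɖ].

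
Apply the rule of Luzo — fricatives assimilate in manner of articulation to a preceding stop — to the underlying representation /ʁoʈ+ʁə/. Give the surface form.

/ʁ/ is a voiced uvular fricative. The preceding trigger /ʈ/ is a stop, so /ʁ/ must become a stop as well.
The voiced uvular stop is [ɢ], so /ʁ/ → [ɢ].

[ʁoʈɢə]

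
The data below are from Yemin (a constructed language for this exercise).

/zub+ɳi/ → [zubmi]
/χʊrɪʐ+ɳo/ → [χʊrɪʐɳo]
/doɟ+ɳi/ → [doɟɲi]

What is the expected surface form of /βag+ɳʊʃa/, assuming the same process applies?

[βagŋʊʃa]

The data show progressive place assimilation: /ɳ/ → [m] after /b/; /ɳ/ → [ɲ] after /ɟ/. In each pair only place changes, matching the preceding consonant, while manner and voice stay constant.
No alternation appears in [χʊrɪʐɳo]: there the adjacent consonants already agree in place (/ɳ/ and /ʐ/ are both retroflex), so this form is consistent with the same rule.
The rule targets /ɳ/ (voiced retroflex nasal), which sits after the trigger /g/ (velar).
The voiced velar nasal is [ŋ], so /ɳ/ → [ŋ].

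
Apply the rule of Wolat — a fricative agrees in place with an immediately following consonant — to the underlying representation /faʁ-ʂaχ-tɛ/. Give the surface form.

The rule targets /ʁ/ (voiced uvular fricative), which sits before the trigger /ʂ/ (retroflex).
A voiced retroflex fricative is [ʐ], so the surface segment is [ʐ].
At the second juncture, /χ/ likewise becomes [s] adjacent to /t/.

[faʐʂastɛ]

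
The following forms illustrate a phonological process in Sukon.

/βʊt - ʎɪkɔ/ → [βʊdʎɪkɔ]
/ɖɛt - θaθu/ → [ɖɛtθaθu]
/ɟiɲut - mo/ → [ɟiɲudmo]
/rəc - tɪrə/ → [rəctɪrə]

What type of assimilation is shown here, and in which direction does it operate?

regressive voicing assimilation

Underlying /t/ is realised as [d] next to /ʎ/; /ʎ/ itself does not change.
/t/ is voiceless while /ʎ/ is voiced; the output [d] is voiced, matching the trigger — so the feature that spreads is voicing.
Place and manner are unchanged, so the assimilation is partial, not total.
Checking the remaining alternation: /t/ → [d] before /m/ (voiceless → voiced, matching voiced) — only voicing changes, and always toward the following segment.
Nothing changes in [ɖɛtθaθu], [rəctɪrə]: there the adjacent consonants already agree in voicing (/t/ and /θ/ are both voiceless; /c/ and /t/ are both voiceless), so these forms are consistent with the same rule.
The trigger is the following segment, so the direction is regressive (anticipatory).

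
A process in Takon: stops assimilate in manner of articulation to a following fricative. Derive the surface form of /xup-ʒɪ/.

/p/ is a voiceless bilabial stop. The following trigger /ʒ/ is a fricative, so /p/ must become a fricative as well.
Changing only its manner to fricative gives [ɸ] — the voiceless bilabial fricative.

[xuɸʒɪ]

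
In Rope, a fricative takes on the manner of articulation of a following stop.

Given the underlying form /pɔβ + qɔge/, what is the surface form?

/β/ is a voiced bilabial fricative. The following trigger /q/ is a stop, so /β/ must become a stop as well.
Changing only its manner to stop gives [b] — the voiced bilabial stop.

[pɔbqɔge]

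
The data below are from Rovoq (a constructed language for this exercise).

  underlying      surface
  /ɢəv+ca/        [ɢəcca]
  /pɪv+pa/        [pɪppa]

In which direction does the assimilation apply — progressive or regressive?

regressive

Underlying /v/ is realised as [c] next to /c/; /c/ itself does not change.
The output [c] is identical to the trigger /c/ — every feature (place, manner, voicing) has been copied — so this is total assimilation.
The remaining alternation confirms this: /v/ → [p] before /p/ — in each case the output is a copy of the following consonant.
Since the segment that changes precedes the conditioning segment, the assimilation is regressive.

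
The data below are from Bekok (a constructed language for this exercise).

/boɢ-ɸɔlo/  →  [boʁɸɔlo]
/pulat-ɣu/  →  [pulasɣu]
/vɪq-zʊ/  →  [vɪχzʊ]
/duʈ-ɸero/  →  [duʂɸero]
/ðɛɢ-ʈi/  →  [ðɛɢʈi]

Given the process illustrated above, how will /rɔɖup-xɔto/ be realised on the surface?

The data show regressive manner assimilation: /ɢ/ → [ʁ] before /ɸ/; /t/ → [s] before /ɣ/; /q/ → [χ] before /z/; /ʈ/ → [ʂ] before /ɸ/. In each pair only manner changes, matching the following consonant, while place and voice stay constant.
Nothing changes in [ðɛɢʈi]: there the adjacent consonants already agree in manner (/ɢ/ and /ʈ/ are both stops), so this form is consistent with the same rule.
The rule targets /p/ (voiceless bilabial stop), which sits before the trigger /x/ (fricative).
A voiceless bilabial fricative is [ɸ], so the surface segment is [ɸ].

[rɔɖuɸxɔto]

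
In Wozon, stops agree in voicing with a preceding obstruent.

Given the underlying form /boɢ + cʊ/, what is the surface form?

/c/ is a voiceless palatal stop. The preceding trigger /ɢ/ is voiced, so /c/ must become voiced as well.
A voiced palatal stop is [ɟ], so the surface segment is [ɟ].

[boɢɟʊ]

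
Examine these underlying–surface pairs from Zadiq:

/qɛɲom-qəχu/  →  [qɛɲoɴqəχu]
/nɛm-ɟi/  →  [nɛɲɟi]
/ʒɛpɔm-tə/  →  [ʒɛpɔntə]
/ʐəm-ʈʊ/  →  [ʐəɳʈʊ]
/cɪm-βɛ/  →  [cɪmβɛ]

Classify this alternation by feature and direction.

regressive place assimilation

The segment that alternates is /m/, which surfaces as [ɴ] when adjacent to /q/.
The change bilabial → uvular matches the place of the following /q/, identifying this as place assimilation.
Manner and voice are unchanged, so the assimilation is partial, not total.
The other alternating forms pattern the same way: /m/ → [ɲ] before /ɟ/ (bilabial → palatal, matching palatal); /m/ → [n] before /t/ (bilabial → alveolar, matching alveolar); /m/ → [ɳ] before /ʈ/ (bilabial → retroflex, matching retroflex) — only place changes, and always toward the following segment.
No alternation appears in [cɪmβɛ]: there the adjacent consonants already agree in place (/m/ and /β/ are both bilabial), so this form is consistent with the same rule.
The trigger is the following segment, so the direction is regressive (anticipatory).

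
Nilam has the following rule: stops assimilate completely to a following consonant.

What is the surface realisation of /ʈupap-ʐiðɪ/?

[ʈupaʐʐiðɪ]

/p/ is the segment targeted by the rule; it sits immediately before /ʐ/, so it assimilates completely and surfaces as [ʐ].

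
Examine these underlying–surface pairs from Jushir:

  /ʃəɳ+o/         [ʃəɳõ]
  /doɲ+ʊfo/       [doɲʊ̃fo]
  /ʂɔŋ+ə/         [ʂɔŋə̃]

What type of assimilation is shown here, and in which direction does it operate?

The vowel /o/ surfaces as nasalised [õ] next to the preceding nasal /ɳ/ — it has acquired the [+nasal] feature of its neighbour.
Likewise in the remaining data: /ʊ/ → [ʊ̃] after /ɲ/; /ə/ → [ə̃] after /ŋ/ — each time a vowel is nasalised next to a preceding nasal.
Because the conditioning nasal is to the left of the vowel that changes, the process is progressive (perseverative).

progressive nasality assimilation (vowel nasalisation)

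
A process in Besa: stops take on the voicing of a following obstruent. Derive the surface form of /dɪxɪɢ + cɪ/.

The rule targets /ɢ/ (voiced uvular stop), which sits before the trigger /c/ (voiceless).
The voiceless uvular stop is [q], so /ɢ/ → [q].

[dɪxɪqcɪ]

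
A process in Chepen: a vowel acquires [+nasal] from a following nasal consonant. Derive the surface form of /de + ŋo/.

[dẽŋo]

The vowel /e/ is adjacent to the following nasal /ŋ/, so it acquires [+nasal] and surfaces as [ẽ].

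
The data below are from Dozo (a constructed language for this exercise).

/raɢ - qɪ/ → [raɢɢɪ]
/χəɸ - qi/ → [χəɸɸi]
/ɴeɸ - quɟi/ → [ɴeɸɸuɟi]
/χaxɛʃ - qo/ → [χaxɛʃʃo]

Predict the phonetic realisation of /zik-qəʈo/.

The data show progressive total assimilation (/q/ → [ɢ] after /ɢ/; /q/ → [ɸ] after /ɸ/; /q/ → [ʃ] after /ʃ/): in every case the target segment becomes identical to its preceding neighbour, copying more than a single feature.
/q/ is the segment targeted by the rule; it sits immediately after /k/, so it assimilates completely and surfaces as [k].

[zikkəʈo]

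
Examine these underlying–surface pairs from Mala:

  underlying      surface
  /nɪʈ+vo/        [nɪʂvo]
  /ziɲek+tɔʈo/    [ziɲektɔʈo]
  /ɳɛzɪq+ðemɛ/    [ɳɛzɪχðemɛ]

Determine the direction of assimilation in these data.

The segment that alternates is /ʈ/, which surfaces as [ʂ] when adjacent to /v/.
The change stop → fricative matches the manner of the following /v/, identifying this as manner assimilation.
The same holds elsewhere in the data: /q/ → [χ] before /ð/ (stop → fricative, matching a fricative) — only manner changes, and always toward the following segment.
Nothing changes in [ziɲektɔʈo]: there the adjacent consonants already agree in manner (/k/ and /t/ are both stops), so this form is consistent with the same rule.
Since the segment that changes precedes the conditioning segment, the assimilation is regressive.

regressive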